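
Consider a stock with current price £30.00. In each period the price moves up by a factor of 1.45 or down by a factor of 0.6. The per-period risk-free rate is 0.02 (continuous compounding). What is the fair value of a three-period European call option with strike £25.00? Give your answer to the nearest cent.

£12.05

Risk-neutral probability p = (e^0.02 − 0.6)/(1.45 − 0.6) = 0.4202/0.8500 = 0.4944
Terminal stock prices: S_uuu = 91.46, S_uud = 37.84, S_udd = 15.66, S_ddd = 6.48
Terminal payoffs (S − K): max(66.46, 0) = 66.46, max(12.84, 0) = 12.84, max(-9.34, 0) = 0, max(-18.52, 0) = 0
Node uu (S = 63.08): V_uu = e^(−0.02)·[0.4944·66.4587 + 0.5056·12.8450] = 38.5700
Node ud (S = 26.1): V_ud = e^(−0.02)·[0.4944·12.8450 + 0.5056·0.0000] = 6.2242
Node dd (S = 10.8): V_dd = e^(−0.02)·[0.4944·0.0000 + 0.5056·0.0000] = 0.0000
Node u (S = 43.5): V_u = e^(−0.02)·[0.4944·38.5700 + 0.5056·6.2242] = 21.7747
Node d (S = 18): V_d = e^(−0.02)·[0.4944·6.2242 + 0.5056·0.0000] = 3.0161
Node 0 (S = 30): V_0 = e^(−0.02)·[0.4944·21.7747 + 0.5056·3.0161] = 12.0461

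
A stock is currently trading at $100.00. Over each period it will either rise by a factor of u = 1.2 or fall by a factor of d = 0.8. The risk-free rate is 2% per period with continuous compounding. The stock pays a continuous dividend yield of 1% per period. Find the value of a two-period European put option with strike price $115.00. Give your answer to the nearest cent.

$20.15

Per-period risk-free factor R = e^0.02 = 1.0202; dividend-adjusted growth = e^(0.02−0.01) = 1.0101.
Risk-neutral probability p = (1.0101 − 0.8)/(1.2 − 0.8) = 0.2101/0.4000 = 0.5251
Terminal stock prices: S_uu = 144, S_ud = 96, S_dd = 64
Terminal payoffs (K − S): max(-29, 0) = 0, max(19, 0) = 19, max(51, 0) = 51
Node u (S = 120): V_u = e^(−0.02)·[0.5251·0.0000 + 0.4749·19.0000] = 8.8440
Node d (S = 80): V_d = e^(−0.02)·[0.5251·19.0000 + 0.4749·51.0000] = 33.5189
Node 0 (S = 100): V_0 = e^(−0.02)·[0.5251·8.8440 + 0.4749·33.5189] = 20.1543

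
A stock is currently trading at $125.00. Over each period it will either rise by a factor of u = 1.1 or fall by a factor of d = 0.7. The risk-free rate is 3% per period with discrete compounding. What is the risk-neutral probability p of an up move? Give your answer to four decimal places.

p = 0.8250

Risk-neutral probability p = (1 + 0.03 − 0.7)/(1.1 − 0.7) = 0.3300/0.4000 = 0.8250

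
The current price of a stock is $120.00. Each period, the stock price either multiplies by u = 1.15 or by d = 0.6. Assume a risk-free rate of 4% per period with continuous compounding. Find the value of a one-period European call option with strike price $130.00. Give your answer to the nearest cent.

Risk-neutral probability p = (e^0.04 − 0.6)/(1.15 − 0.6) = 0.4408/0.5500 = 0.8015
Terminal stock prices: S_u = 138, S_d = 72
Terminal payoffs (S − K): max(8, 0) = 8, max(-58, 0) = 0
Node 0 (S = 120): V_0 = e^(−0.04)·[0.8015·8.0000 + 0.1985·0.0000] = 6.1604

$6.16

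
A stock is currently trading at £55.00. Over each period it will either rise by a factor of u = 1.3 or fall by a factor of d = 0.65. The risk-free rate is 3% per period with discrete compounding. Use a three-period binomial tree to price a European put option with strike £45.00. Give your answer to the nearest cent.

Risk-neutral probability p = (1 + 0.03 − 0.65)/(1.3 − 0.65) = 0.3800/0.6500 = 0.5846
Terminal stock prices: S_uuu = 120.8, S_uud = 60.42, S_udd = 30.21, S_ddd = 15.1
Terminal payoffs (K − S): max(-75.84, 0) = 0, max(-15.42, 0) = 0, max(14.79, 0) = 14.79, max(29.9, 0) = 29.9
Node uu (S = 92.95): V_uu = 1/1.03·[0.5846·0.0000 + 0.4154·0.0000] = 0.0000
Node ud (S = 46.48): V_ud = 1/1.03·[0.5846·0.0000 + 0.4154·14.7912] = 5.9651
Node dd (S = 23.24): V_dd = 1/1.03·[0.5846·14.7912 + 0.4154·29.8956] = 20.4518
Node u (S = 71.5): V_u = 1/1.03·[0.5846·0.0000 + 0.4154·5.9651] = 2.4056
Node d (S = 35.75): V_d = 1/1.03·[0.5846·5.9651 + 0.4154·20.4518] = 11.6337
Node 0 (S = 55): V_0 = 1/1.03·[0.5846·2.4056 + 0.4154·11.6337] = 6.0571

£6.06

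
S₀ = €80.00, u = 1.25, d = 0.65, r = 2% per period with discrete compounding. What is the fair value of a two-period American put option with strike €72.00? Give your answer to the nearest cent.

€9.11

Risk-neutral probability p = (1 + 0.02 − 0.65)/(1.25 − 0.65) = 0.3700/0.6000 = 0.6167
Terminal stock prices: S_uu = 125, S_ud = 65, S_dd = 33.8
Terminal payoffs (K − S): max(-53, 0) = 0, max(7, 0) = 7, max(38.2, 0) = 38.2
Node u (S = 100): continuation = 1/1.02·[0.6167·0.0000 + 0.3833·7.0000] = 2.6307; exercise value = 0.0000 ≤ continuation, so V_u = 2.6307
Node d (S = 52): continuation = 1/1.02·[0.6167·7.0000 + 0.3833·38.2000] = 18.5882; exercise value = 20.0000 > continuation, so V_d = 20.0000 (exercise)
Node 0 (S = 80): continuation = 1/1.02·[0.6167·2.6307 + 0.3833·20.0000] = 9.1068; exercise value = 0.0000 ≤ continuation, so V_0 = 9.1068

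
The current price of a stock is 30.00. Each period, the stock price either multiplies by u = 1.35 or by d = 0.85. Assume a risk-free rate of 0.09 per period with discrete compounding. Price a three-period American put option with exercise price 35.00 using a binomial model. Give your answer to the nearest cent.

5.11

Risk-neutral probability p = (1 + 0.09 − 0.85)/(1.35 − 0.85) = 0.2400/0.5000 = 0.4800
Terminal stock prices: S_uuu = 73.81, S_uud = 46.47, S_udd = 29.26, S_ddd = 18.42
Terminal payoffs (K − S): max(-38.81, 0) = 0, max(-11.47, 0) = 0, max(5.739, 0) = 5.739, max(16.58, 0) = 16.58
Node uu (S = 54.68): continuation = 1/1.09·[0.4800·0.0000 + 0.5200·0.0000] = 0.0000; exercise value = 0.0000 ≤ continuation, so V_uu = 0.0000
Node ud (S = 34.42): continuation = 1/1.09·[0.4800·0.0000 + 0.5200·5.7388] = 2.7378; exercise value = 0.5750 ≤ continuation, so V_ud = 2.7378
Node dd (S = 21.67): continuation = 1/1.09·[0.4800·5.7388 + 0.5200·16.5763] = 10.4351; exercise value = 13.3250 > continuation, so V_dd = 13.3250 (exercise)
Node u (S = 40.5): continuation = 1/1.09·[0.4800·0.0000 + 0.5200·2.7378] = 1.3061; exercise value = 0.0000 ≤ continuation, so V_u = 1.3061
Node d (S = 25.5): continuation = 1/1.09·[0.4800·2.7378 + 0.5200·13.3250] = 7.5625; exercise value = 9.5000 > continuation, so V_d = 9.5000 (exercise)
Node 0 (S = 30): continuation = 1/1.09·[0.4800·1.3061 + 0.5200·9.5000] = 5.1073; exercise value = 5.0000 ≤ continuation, so V_0 = 5.1073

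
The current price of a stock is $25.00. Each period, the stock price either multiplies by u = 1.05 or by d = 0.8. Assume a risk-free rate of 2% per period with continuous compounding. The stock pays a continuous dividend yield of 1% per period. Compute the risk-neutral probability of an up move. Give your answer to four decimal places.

p = 0.8402

Per-period risk-free factor R = e^0.02 = 1.0202; dividend-adjusted growth = e^(0.02−0.01) = 1.0101.
Risk-neutral probability p = (1.0101 − 0.8)/(1.05 − 0.8) = 0.2101/0.2500 = 0.8402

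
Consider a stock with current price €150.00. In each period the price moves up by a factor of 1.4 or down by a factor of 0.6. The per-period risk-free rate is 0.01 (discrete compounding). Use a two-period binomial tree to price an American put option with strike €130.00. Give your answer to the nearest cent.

€20.29

Risk-neutral probability p = (1 + 0.01 − 0.6)/(1.4 − 0.6) = 0.4100/0.8000 = 0.5125
Terminal stock prices: S_uu = 294, S_ud = 126, S_dd = 54
Terminal payoffs (K − S): max(-164, 0) = 0, max(4, 0) = 4, max(76, 0) = 76
Node u (S = 210): continuation = 1/1.01·[0.5125·0.0000 + 0.4875·4.0000] = 1.9307; exercise value = 0.0000 ≤ continuation, so V_u = 1.9307
Node d (S = 90): continuation = 1/1.01·[0.5125·4.0000 + 0.4875·76.0000] = 38.7129; exercise value = 40.0000 > continuation, so V_d = 40.0000 (exercise)
Node 0 (S = 150): continuation = 1/1.01·[0.5125·1.9307 + 0.4875·40.0000] = 20.2866; exercise value = 0.0000 ≤ continuation, so V_0 = 20.2866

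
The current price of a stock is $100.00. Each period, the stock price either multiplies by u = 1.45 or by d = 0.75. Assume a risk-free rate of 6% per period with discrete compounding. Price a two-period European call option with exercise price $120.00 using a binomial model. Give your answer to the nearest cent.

Risk-neutral probability p = (1 + 0.06 − 0.75)/(1.45 − 0.75) = 0.3100/0.7000 = 0.4429
Terminal stock prices: S_uu = 210.2, S_ud = 108.8, S_dd = 56.25
Terminal payoffs (S − K): max(90.25, 0) = 90.25, max(-11.25, 0) = 0, max(-63.75, 0) = 0
Node u (S = 145): V_u = 1/1.06·[0.4429·90.2500 + 0.5571·0.0000] = 37.7055
Node d (S = 75): V_d = 1/1.06·[0.4429·0.0000 + 0.5571·0.0000] = 0.0000
Node 0 (S = 100): V_0 = 1/1.06·[0.4429·37.7055 + 0.5571·0.0000] = 15.7530

$15.75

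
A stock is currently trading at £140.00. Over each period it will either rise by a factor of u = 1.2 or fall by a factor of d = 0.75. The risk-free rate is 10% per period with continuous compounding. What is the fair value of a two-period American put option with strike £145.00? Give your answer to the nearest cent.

Risk-neutral probability p = (e^0.1 − 0.75)/(1.2 − 0.75) = 0.3552/0.4500 = 0.7893
Terminal stock prices: S_uu = 201.6, S_ud = 126, S_dd = 78.75
Terminal payoffs (K − S): max(-56.6, 0) = 0, max(19, 0) = 19, max(66.25, 0) = 66.25
Node u (S = 168): continuation = e^(−0.1)·[0.7893·0.0000 + 0.2107·19.0000] = 3.6229; exercise value = 0.0000 ≤ continuation, so V_u = 3.6229
Node d (S = 105): continuation = e^(−0.1)·[0.7893·19.0000 + 0.2107·66.2500] = 26.2014; exercise value = 40.0000 > continuation, so V_d = 40.0000 (exercise)
Node 0 (S = 140): continuation = e^(−0.1)·[0.7893·3.6229 + 0.2107·40.0000] = 10.2144; exercise value = 5.0000 ≤ continuation, so V_0 = 10.2144

£10.21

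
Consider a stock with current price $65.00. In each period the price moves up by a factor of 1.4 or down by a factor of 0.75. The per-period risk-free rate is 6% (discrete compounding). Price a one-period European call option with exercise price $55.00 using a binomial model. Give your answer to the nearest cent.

Risk-neutral probability p = (1 + 0.06 − 0.75)/(1.4 − 0.75) = 0.3100/0.6500 = 0.4769
Terminal stock prices: S_u = 91, S_d = 48.75
Terminal payoffs (S − K): max(36, 0) = 36, max(-6.25, 0) = 0
Node 0 (S = 65): V_0 = 1/1.06·[0.4769·36.0000 + 0.5231·0.0000] = 16.1974

$16.20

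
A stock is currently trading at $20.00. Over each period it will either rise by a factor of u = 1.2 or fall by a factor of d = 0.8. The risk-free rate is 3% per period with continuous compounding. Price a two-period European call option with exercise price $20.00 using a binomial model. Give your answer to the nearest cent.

$2.75

Risk-neutral probability p = (e^0.03 − 0.8)/(1.2 − 0.8) = 0.2305/0.4000 = 0.5761
Terminal stock prices: S_uu = 28.8, S_ud = 19.2, S_dd = 12.8
Terminal payoffs (S − K): max(8.8, 0) = 8.8, max(-0.8, 0) = 0, max(-7.2, 0) = 0
Node u (S = 24): V_u = e^(−0.03)·[0.5761·8.8000 + 0.4239·0.0000] = 4.9202
Node d (S = 16): V_d = e^(−0.03)·[0.5761·0.0000 + 0.4239·0.0000] = 0.0000
Node 0 (S = 20): V_0 = e^(−0.03)·[0.5761·4.9202 + 0.4239·0.0000] = 2.7509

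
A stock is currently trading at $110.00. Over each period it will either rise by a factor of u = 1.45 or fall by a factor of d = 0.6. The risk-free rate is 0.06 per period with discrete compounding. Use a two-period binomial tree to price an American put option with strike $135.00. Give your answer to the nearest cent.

Risk-neutral probability p = (1 + 0.06 − 0.6)/(1.45 − 0.6) = 0.4600/0.8500 = 0.5412
Terminal stock prices: S_uu = 231.3, S_ud = 95.7, S_dd = 39.6
Terminal payoffs (K − S): max(-96.28, 0) = 0, max(39.3, 0) = 39.3, max(95.4, 0) = 95.4
Node u (S = 159.5): continuation = 1/1.06·[0.5412·0.0000 + 0.4588·39.3000] = 17.0111; exercise value = 0.0000 ≤ continuation, so V_u = 17.0111
Node d (S = 66): continuation = 1/1.06·[0.5412·39.3000 + 0.4588·95.4000] = 61.3585; exercise value = 69.0000 > continuation, so V_d = 69.0000 (exercise)
Node 0 (S = 110): continuation = 1/1.06·[0.5412·17.0111 + 0.4588·69.0000] = 38.5517; exercise value = 25.0000 ≤ continuation, so V_0 = 38.5517

$38.55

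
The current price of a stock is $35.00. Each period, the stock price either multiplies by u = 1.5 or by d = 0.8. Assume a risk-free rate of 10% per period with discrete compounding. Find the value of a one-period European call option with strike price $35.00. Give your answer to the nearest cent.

$6.82

Risk-neutral probability p = (1 + 0.1 − 0.8)/(1.5 − 0.8) = 0.3000/0.7000 = 0.4286
Terminal stock prices: S_u = 52.5, S_d = 28
Terminal payoffs (S − K): max(17.5, 0) = 17.5, max(-7, 0) = 0
Node 0 (S = 35): V_0 = 1/1.1·[0.4286·17.5000 + 0.5714·0.0000] = 6.8182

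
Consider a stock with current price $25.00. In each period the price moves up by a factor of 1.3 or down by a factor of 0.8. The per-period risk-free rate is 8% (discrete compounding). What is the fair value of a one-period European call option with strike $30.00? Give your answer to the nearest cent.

$1.30

Risk-neutral probability p = (1 + 0.08 − 0.8)/(1.3 − 0.8) = 0.2800/0.5000 = 0.5600
Terminal stock prices: S_u = 32.5, S_d = 20
Terminal payoffs (S − K): max(2.5, 0) = 2.5, max(-10, 0) = 0
Node 0 (S = 25): V_0 = 1/1.08·[0.5600·2.5000 + 0.4400·0.0000] = 1.2963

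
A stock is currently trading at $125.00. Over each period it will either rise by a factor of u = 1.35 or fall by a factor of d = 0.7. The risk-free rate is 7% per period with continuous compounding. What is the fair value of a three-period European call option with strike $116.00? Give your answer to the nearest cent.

Risk-neutral probability p = (e^0.07 − 0.7)/(1.35 − 0.7) = 0.3725/0.6500 = 0.5731
Terminal stock prices: S_uuu = 307.5, S_uud = 159.5, S_udd = 82.69, S_ddd = 42.87
Terminal payoffs (S − K): max(191.5, 0) = 191.5, max(43.47, 0) = 43.47, max(-33.31, 0) = 0, max(-73.12, 0) = 0
Node uu (S = 227.8): V_uu = e^(−0.07)·[0.5731·191.5469 + 0.4269·43.4688] = 119.6548
Node ud (S = 118.1): V_ud = e^(−0.07)·[0.5731·43.4688 + 0.4269·0.0000] = 23.2273
Node dd (S = 61.25): V_dd = e^(−0.07)·[0.5731·0.0000 + 0.4269·0.0000] = 0.0000
Node u (S = 168.8): V_u = e^(−0.07)·[0.5731·119.6548 + 0.4269·23.2273] = 73.1826
Node d (S = 87.5): V_d = e^(−0.07)·[0.5731·23.2273 + 0.4269·0.0000] = 12.4114
Node 0 (S = 125): V_0 = e^(−0.07)·[0.5731·73.1826 + 0.4269·12.4114] = 44.0451

$44.05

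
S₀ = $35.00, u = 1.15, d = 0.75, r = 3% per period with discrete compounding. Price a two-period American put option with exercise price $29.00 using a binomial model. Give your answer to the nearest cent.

Risk-neutral probability p = (1 + 0.03 − 0.75)/(1.15 − 0.75) = 0.2800/0.4000 = 0.7000
Terminal stock prices: S_uu = 46.29, S_ud = 30.19, S_dd = 19.69
Terminal payoffs (K − S): max(-17.29, 0) = 0, max(-1.188, 0) = 0, max(9.312, 0) = 9.312
Node u (S = 40.25): continuation = 1/1.03·[0.7000·0.0000 + 0.3000·0.0000] = 0.0000; exercise value = 0.0000 ≤ continuation, so V_u = 0.0000
Node d (S = 26.25): continuation = 1/1.03·[0.7000·0.0000 + 0.3000·9.3125] = 2.7124; exercise value = 2.7500 > continuation, so V_d = 2.7500 (exercise)
Node 0 (S = 35): continuation = 1/1.03·[0.7000·0.0000 + 0.3000·2.7500] = 0.8010; exercise value = 0.0000 ≤ continuation, so V_0 = 0.8010

$0.80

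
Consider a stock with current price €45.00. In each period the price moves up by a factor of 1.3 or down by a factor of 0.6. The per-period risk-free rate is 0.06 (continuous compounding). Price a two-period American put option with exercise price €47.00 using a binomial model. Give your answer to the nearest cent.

€8.78

Risk-neutral probability p = (e^0.06 − 0.6)/(1.3 − 0.6) = 0.4618/0.7000 = 0.6598
Terminal stock prices: S_uu = 76.05, S_ud = 35.1, S_dd = 16.2
Terminal payoffs (K − S): max(-29.05, 0) = 0, max(11.9, 0) = 11.9, max(30.8, 0) = 30.8
Node u (S = 58.5): continuation = e^(−0.06)·[0.6598·0.0000 + 0.3402·11.9000] = 3.8130; exercise value = 0.0000 ≤ continuation, so V_u = 3.8130
Node d (S = 27): continuation = e^(−0.06)·[0.6598·11.9000 + 0.3402·30.8000] = 17.2629; exercise value = 20.0000 > continuation, so V_d = 20.0000 (exercise)
Node 0 (S = 45): continuation = e^(−0.06)·[0.6598·3.8130 + 0.3402·20.0000] = 8.7776; exercise value = 2.0000 ≤ continuation, so V_0 = 8.7776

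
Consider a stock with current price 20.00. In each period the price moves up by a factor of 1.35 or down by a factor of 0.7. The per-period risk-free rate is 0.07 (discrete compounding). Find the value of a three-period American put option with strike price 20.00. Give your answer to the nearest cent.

3.00

Risk-neutral probability p = (1 + 0.07 − 0.7)/(1.35 − 0.7) = 0.3700/0.6500 = 0.5692
Terminal stock prices: S_uuu = 49.21, S_uud = 25.52, S_udd = 13.23, S_ddd = 6.86
Terminal payoffs (K − S): max(-29.21, 0) = 0, max(-5.515, 0) = 0, max(6.77, 0) = 6.77, max(13.14, 0) = 13.14
Node uu (S = 36.45): continuation = 1/1.07·[0.5692·0.0000 + 0.4308·0.0000] = 0.0000; exercise value = 0.0000 ≤ continuation, so V_uu = 0.0000
Node ud (S = 18.9): continuation = 1/1.07·[0.5692·0.0000 + 0.4308·6.7700] = 2.7255; exercise value = 1.1000 ≤ continuation, so V_ud = 2.7255
Node dd (S = 9.8): continuation = 1/1.07·[0.5692·6.7700 + 0.4308·13.1400] = 8.8916; exercise value = 10.2000 > continuation, so V_dd = 10.2000 (exercise)
Node u (S = 27): continuation = 1/1.07·[0.5692·0.0000 + 0.4308·2.7255] = 1.0973; exercise value = 0.0000 ≤ continuation, so V_u = 1.0973
Node d (S = 14): continuation = 1/1.07·[0.5692·2.7255 + 0.4308·10.2000] = 5.5564; exercise value = 6.0000 > continuation, so V_d = 6.0000 (exercise)
Node 0 (S = 20): continuation = 1/1.07·[0.5692·1.0973 + 0.4308·6.0000] = 2.9993; exercise value = 0.0000 ≤ continuation, so V_0 = 2.9993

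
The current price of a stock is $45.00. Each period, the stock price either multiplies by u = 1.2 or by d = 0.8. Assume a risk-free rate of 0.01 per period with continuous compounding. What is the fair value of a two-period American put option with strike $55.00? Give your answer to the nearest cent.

Risk-neutral probability p = (e^0.01 − 0.8)/(1.2 − 0.8) = 0.2101/0.4000 = 0.5251
Terminal stock prices: S_uu = 64.8, S_ud = 43.2, S_dd = 28.8
Terminal payoffs (K − S): max(-9.8, 0) = 0, max(11.8, 0) = 11.8, max(26.2, 0) = 26.2
Node u (S = 54): continuation = e^(−0.01)·[0.5251·0.0000 + 0.4749·11.8000] = 5.5478; exercise value = 1.0000 ≤ continuation, so V_u = 5.5478
Node d (S = 36): continuation = e^(−0.01)·[0.5251·11.8000 + 0.4749·26.2000] = 18.4527; exercise value = 19.0000 > continuation, so V_d = 19.0000 (exercise)
Node 0 (S = 45): continuation = e^(−0.01)·[0.5251·5.5478 + 0.4749·19.0000] = 11.8171; exercise value = 10.0000 ≤ continuation, so V_0 = 11.8171

$11.82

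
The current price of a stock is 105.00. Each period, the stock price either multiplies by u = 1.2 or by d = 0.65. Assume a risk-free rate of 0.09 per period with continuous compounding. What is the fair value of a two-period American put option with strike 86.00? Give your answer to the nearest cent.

Risk-neutral probability p = (e^0.09 − 0.65)/(1.2 − 0.65) = 0.4442/0.5500 = 0.8076
Terminal stock prices: S_uu = 151.2, S_ud = 81.9, S_dd = 44.36
Terminal payoffs (K − S): max(-65.2, 0) = 0, max(4.1, 0) = 4.1, max(41.64, 0) = 41.64
Node u (S = 126): continuation = e^(−0.09)·[0.8076·0.0000 + 0.1924·4.1000] = 0.7210; exercise value = 0.0000 ≤ continuation, so V_u = 0.7210
Node d (S = 68.25): continuation = e^(−0.09)·[0.8076·4.1000 + 0.1924·41.6375] = 10.3481; exercise value = 17.7500 > continuation, so V_d = 17.7500 (exercise)
Node 0 (S = 105): continuation = e^(−0.09)·[0.8076·0.7210 + 0.1924·17.7500] = 3.6535; exercise value = 0.0000 ≤ continuation, so V_0 = 3.6535

3.65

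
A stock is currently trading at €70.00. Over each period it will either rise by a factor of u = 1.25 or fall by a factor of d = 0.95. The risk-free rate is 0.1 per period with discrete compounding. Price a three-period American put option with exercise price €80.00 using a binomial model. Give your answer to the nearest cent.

Risk-neutral probability p = (1 + 0.1 − 0.95)/(1.25 − 0.95) = 0.1500/0.3000 = 0.5000
Terminal stock prices: S_uuu = 136.7, S_uud = 103.9, S_udd = 78.97, S_ddd = 60.02
Terminal payoffs (K − S): max(-56.72, 0) = 0, max(-23.91, 0) = 0, max(1.031, 0) = 1.031, max(19.98, 0) = 19.98
Node uu (S = 109.4): continuation = 1/1.1·[0.5000·0.0000 + 0.5000·0.0000] = 0.0000; exercise value = 0.0000 ≤ continuation, so V_uu = 0.0000
Node ud (S = 83.12): continuation = 1/1.1·[0.5000·0.0000 + 0.5000·1.0312] = 0.4687; exercise value = 0.0000 ≤ continuation, so V_ud = 0.4687
Node dd (S = 63.17): continuation = 1/1.1·[0.5000·1.0312 + 0.5000·19.9838] = 9.5523; exercise value = 16.8250 > continuation, so V_dd = 16.8250 (exercise)
Node u (S = 87.5): continuation = 1/1.1·[0.5000·0.0000 + 0.5000·0.4687] = 0.2131; exercise value = 0.0000 ≤ continuation, so V_u = 0.2131
Node d (S = 66.5): continuation = 1/1.1·[0.5000·0.4687 + 0.5000·16.8250] = 7.8608; exercise value = 13.5000 > continuation, so V_d = 13.5000 (exercise)
Node 0 (S = 70): continuation = 1/1.1·[0.5000·0.2131 + 0.5000·13.5000] = 6.2332; exercise value = 10.0000 > continuation, so V_0 = 10.0000 (exercise)

€10.00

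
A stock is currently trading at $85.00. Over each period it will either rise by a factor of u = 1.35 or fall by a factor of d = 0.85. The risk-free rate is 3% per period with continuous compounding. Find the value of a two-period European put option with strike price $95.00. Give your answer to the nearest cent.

Risk-neutral probability p = (e^0.03 − 0.85)/(1.35 − 0.85) = 0.1805/0.5000 = 0.3609
Terminal stock prices: S_uu = 154.9, S_ud = 97.54, S_dd = 61.41
Terminal payoffs (K − S): max(-59.91, 0) = 0, max(-2.538, 0) = 0, max(33.59, 0) = 33.59
Node u (S = 114.8): V_u = e^(−0.03)·[0.3609·0.0000 + 0.6391·0.0000] = 0.0000
Node d (S = 72.25): V_d = e^(−0.03)·[0.3609·0.0000 + 0.6391·33.5875] = 20.8311
Node 0 (S = 85): V_0 = e^(−0.03)·[0.3609·0.0000 + 0.6391·20.8311] = 12.9195

$12.92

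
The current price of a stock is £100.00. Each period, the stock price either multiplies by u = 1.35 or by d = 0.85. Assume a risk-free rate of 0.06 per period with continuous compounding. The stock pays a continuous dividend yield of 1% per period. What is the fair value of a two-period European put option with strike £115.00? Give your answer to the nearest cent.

Per-period risk-free factor R = e^0.06 = 1.0618; dividend-adjusted growth = e^(0.06−0.01) = 1.0513.
Risk-neutral probability p = (1.0513 − 0.85)/(1.35 − 0.85) = 0.2013/0.5000 = 0.4025
Terminal stock prices: S_uu = 182.3, S_ud = 114.8, S_dd = 72.25
Terminal payoffs (K − S): max(-67.25, 0) = 0, max(0.25, 0) = 0.25, max(42.75, 0) = 42.75
Node u (S = 135): V_u = e^(−0.06)·[0.4025·0.0000 + 0.5975·0.2500] = 0.1407
Node d (S = 85): V_d = e^(−0.06)·[0.4025·0.2500 + 0.5975·42.7500] = 24.1487
Node 0 (S = 100): V_0 = e^(−0.06)·[0.4025·0.1407 + 0.5975·24.1487] = 13.6409

£13.64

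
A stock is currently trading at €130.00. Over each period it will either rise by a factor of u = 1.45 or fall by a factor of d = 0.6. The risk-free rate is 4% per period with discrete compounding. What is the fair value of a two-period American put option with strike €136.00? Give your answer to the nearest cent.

Risk-neutral probability p = (1 + 0.04 − 0.6)/(1.45 − 0.6) = 0.4400/0.8500 = 0.5176
Terminal stock prices: S_uu = 273.3, S_ud = 113.1, S_dd = 46.8
Terminal payoffs (K − S): max(-137.3, 0) = 0, max(22.9, 0) = 22.9, max(89.2, 0) = 89.2
Node u (S = 188.5): continuation = 1/1.04·[0.5176·0.0000 + 0.4824·22.9000] = 10.6210; exercise value = 0.0000 ≤ continuation, so V_u = 10.6210
Node d (S = 78): continuation = 1/1.04·[0.5176·22.9000 + 0.4824·89.2000] = 52.7692; exercise value = 58.0000 > continuation, so V_d = 58.0000 (exercise)
Node 0 (S = 130): continuation = 1/1.04·[0.5176·10.6210 + 0.4824·58.0000] = 32.1869; exercise value = 6.0000 ≤ continuation, so V_0 = 32.1869

€32.19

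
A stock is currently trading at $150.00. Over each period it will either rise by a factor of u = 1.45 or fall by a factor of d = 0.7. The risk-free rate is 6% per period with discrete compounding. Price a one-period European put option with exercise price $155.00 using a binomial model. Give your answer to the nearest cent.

Risk-neutral probability p = (1 + 0.06 − 0.7)/(1.45 − 0.7) = 0.3600/0.7500 = 0.4800
Terminal stock prices: S_u = 217.5, S_d = 105
Terminal payoffs (K − S): max(-62.5, 0) = 0, max(50, 0) = 50
Node 0 (S = 150): V_0 = 1/1.06·[0.4800·0.0000 + 0.5200·50.0000] = 24.5283

$24.53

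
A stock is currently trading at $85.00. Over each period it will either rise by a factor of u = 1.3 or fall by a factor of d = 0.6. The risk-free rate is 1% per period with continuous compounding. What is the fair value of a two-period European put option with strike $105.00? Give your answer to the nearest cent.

$30.92

Risk-neutral probability p = (e^0.01 − 0.6)/(1.3 − 0.6) = 0.4101/0.7000 = 0.5858
Terminal stock prices: S_uu = 143.7, S_ud = 66.3, S_dd = 30.6
Terminal payoffs (K − S): max(-38.65, 0) = 0, max(38.7, 0) = 38.7, max(74.4, 0) = 74.4
Node u (S = 110.5): V_u = e^(−0.01)·[0.5858·0.0000 + 0.4142·38.7000] = 15.8706
Node d (S = 51): V_d = e^(−0.01)·[0.5858·38.7000 + 0.4142·74.4000] = 52.9552
Node 0 (S = 85): V_0 = e^(−0.01)·[0.5858·15.8706 + 0.4142·52.9552] = 30.9208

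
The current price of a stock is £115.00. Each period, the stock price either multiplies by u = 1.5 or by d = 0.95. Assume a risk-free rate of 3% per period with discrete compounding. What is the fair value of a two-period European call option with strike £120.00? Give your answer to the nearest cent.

£13.05

Risk-neutral probability p = (1 + 0.03 − 0.95)/(1.5 − 0.95) = 0.0800/0.5500 = 0.1455
Terminal stock prices: S_uu = 258.8, S_ud = 163.9, S_dd = 103.8
Terminal payoffs (S − K): max(138.8, 0) = 138.8, max(43.88, 0) = 43.88, max(-16.21, 0) = 0
Node u (S = 172.5): V_u = 1/1.03·[0.1455·138.7500 + 0.8545·43.8750] = 55.9951
Node d (S = 109.2): V_d = 1/1.03·[0.1455·43.8750 + 0.8545·0.0000] = 6.1959
Node 0 (S = 115): V_0 = 1/1.03·[0.1455·55.9951 + 0.8545·6.1959] = 13.0480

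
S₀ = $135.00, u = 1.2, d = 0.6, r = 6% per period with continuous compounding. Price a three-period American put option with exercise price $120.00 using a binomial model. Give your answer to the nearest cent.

$12.42

Risk-neutral probability p = (e^0.06 − 0.6)/(1.2 − 0.6) = 0.4618/0.6000 = 0.7697
Terminal stock prices: S_uuu = 233.3, S_uud = 116.6, S_udd = 58.32, S_ddd = 29.16
Terminal payoffs (K − S): max(-113.3, 0) = 0, max(3.36, 0) = 3.36, max(61.68, 0) = 61.68, max(90.84, 0) = 90.84
Node uu (S = 194.4): continuation = e^(−0.06)·[0.7697·0.0000 + 0.2303·3.3600] = 0.7287; exercise value = 0.0000 ≤ continuation, so V_uu = 0.7287
Node ud (S = 97.2): continuation = e^(−0.06)·[0.7697·3.3600 + 0.2303·61.6800] = 15.8117; exercise value = 22.8000 > continuation, so V_ud = 22.8000 (exercise)
Node dd (S = 48.6): continuation = e^(−0.06)·[0.7697·61.6800 + 0.2303·90.8400] = 64.4117; exercise value = 71.4000 > continuation, so V_dd = 71.4000 (exercise)
Node u (S = 162): continuation = e^(−0.06)·[0.7697·0.7287 + 0.2303·22.8000] = 5.4727; exercise value = 0.0000 ≤ continuation, so V_u = 5.4727
Node d (S = 81): continuation = e^(−0.06)·[0.7697·22.8000 + 0.2303·71.4000] = 32.0117; exercise value = 39.0000 > continuation, so V_d = 39.0000 (exercise)
Node 0 (S = 135): continuation = e^(−0.06)·[0.7697·5.4727 + 0.2303·39.0000] = 12.4248; exercise value = 0.0000 ≤ continuation, so V_0 = 12.4248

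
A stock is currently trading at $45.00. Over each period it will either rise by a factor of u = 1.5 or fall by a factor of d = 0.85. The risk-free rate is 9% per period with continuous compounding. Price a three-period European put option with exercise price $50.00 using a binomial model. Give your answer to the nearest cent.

Risk-neutral probability p = (e^0.09 − 0.85)/(1.5 − 0.85) = 0.2442/0.6500 = 0.3757
Terminal stock prices: S_uuu = 151.9, S_uud = 86.06, S_udd = 48.77, S_ddd = 27.64
Terminal payoffs (K − S): max(-101.9, 0) = 0, max(-36.06, 0) = 0, max(1.231, 0) = 1.231, max(22.36, 0) = 22.36
Node uu (S = 101.2): V_uu = e^(−0.09)·[0.3757·0.0000 + 0.6243·0.0000] = 0.0000
Node ud (S = 57.38): V_ud = e^(−0.09)·[0.3757·0.0000 + 0.6243·1.2313] = 0.7026
Node dd (S = 32.51): V_dd = e^(−0.09)·[0.3757·1.2313 + 0.6243·22.3644] = 13.1841
Node u (S = 67.5): V_u = e^(−0.09)·[0.3757·0.0000 + 0.6243·0.7026] = 0.4009
Node d (S = 38.25): V_d = e^(−0.09)·[0.3757·0.7026 + 0.6243·13.1841] = 7.7642
Node 0 (S = 45): V_0 = e^(−0.09)·[0.3757·0.4009 + 0.6243·7.7642] = 4.5679

$4.57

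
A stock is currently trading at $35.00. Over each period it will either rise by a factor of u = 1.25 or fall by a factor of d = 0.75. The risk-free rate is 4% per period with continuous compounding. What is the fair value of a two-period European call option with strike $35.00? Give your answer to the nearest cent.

Risk-neutral probability p = (e^0.04 − 0.75)/(1.25 − 0.75) = 0.2908/0.5000 = 0.5816
Terminal stock prices: S_uu = 54.69, S_ud = 32.81, S_dd = 19.69
Terminal payoffs (S − K): max(19.69, 0) = 19.69, max(-2.188, 0) = 0, max(-15.31, 0) = 0
Node u (S = 43.75): V_u = e^(−0.04)·[0.5816·19.6875 + 0.4184·0.0000] = 11.0017
Node d (S = 26.25): V_d = e^(−0.04)·[0.5816·0.0000 + 0.4184·0.0000] = 0.0000
Node 0 (S = 35): V_0 = e^(−0.04)·[0.5816·11.0017 + 0.4184·0.0000] = 6.1479

$6.15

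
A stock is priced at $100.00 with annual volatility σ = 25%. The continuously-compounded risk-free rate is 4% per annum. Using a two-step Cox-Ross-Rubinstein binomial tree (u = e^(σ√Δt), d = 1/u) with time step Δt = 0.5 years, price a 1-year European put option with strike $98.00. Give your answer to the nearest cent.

CRR parameters: u = e^(σ√Δt) = e^(0.25·√0.5) = 1.1934, d = 1/u = 0.8380
Per-period rate: rΔt = 0.04·0.5 = 0.02, so R = e^0.02 = 1.0202
Risk-neutral probability p = (e^0.02 − 0.8380)/(1.1934 − 0.8380) = 0.1822/0.3554 = 0.5128
Terminal stock prices: S_uu = 142.4, S_ud = 100, S_dd = 70.22
Terminal payoffs (K − S): max(-44.41, 0) = 0, max(-2, 0) = 0, max(27.78, 0) = 27.78
Node u (S = 119.3): V_u = e^(−0.02)·[0.5128·0.0000 + 0.4872·0.0000] = 0.0000
Node d (S = 83.8): V_d = e^(−0.02)·[0.5128·0.0000 + 0.4872·27.7811] = 13.2680
Node 0 (S = 100): V_0 = e^(−0.02)·[0.5128·0.0000 + 0.4872·13.2680] = 6.3367

$6.34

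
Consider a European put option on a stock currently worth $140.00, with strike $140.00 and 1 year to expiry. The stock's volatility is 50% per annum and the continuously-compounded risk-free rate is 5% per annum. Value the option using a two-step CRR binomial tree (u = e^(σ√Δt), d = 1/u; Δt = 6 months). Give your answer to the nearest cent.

$20.60

CRR parameters: u = e^(σ√Δt) = e^(0.5·√0.5) = 1.4241, d = 1/u = 0.7022
Per-period rate: rΔt = 0.05·0.5 = 0.025, so R = e^0.025 = 1.0253
Risk-neutral probability p = (e^0.025 − 0.7022)/(1.4241 − 0.7022) = 0.3231/0.7219 = 0.4476
Terminal stock prices: S_uu = 283.9, S_ud = 140, S_dd = 69.03
Terminal payoffs (K − S): max(-143.9, 0) = 0, max(0, 0) = 0, max(70.97, 0) = 70.97
Node u (S = 199.4): V_u = e^(−0.025)·[0.4476·0.0000 + 0.5524·0.0000] = 0.0000
Node d (S = 98.31): V_d = e^(−0.025)·[0.4476·0.0000 + 0.5524·70.9704] = 38.2370
Node 0 (S = 140): V_0 = e^(−0.025)·[0.4476·0.0000 + 0.5524·38.2370] = 20.6011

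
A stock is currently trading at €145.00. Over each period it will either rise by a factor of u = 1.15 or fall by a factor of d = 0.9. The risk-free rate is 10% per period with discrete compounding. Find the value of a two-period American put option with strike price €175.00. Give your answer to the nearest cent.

Risk-neutral probability p = (1 + 0.1 − 0.9)/(1.15 − 0.9) = 0.2000/0.2500 = 0.8000
Terminal stock prices: S_uu = 191.8, S_ud = 150.1, S_dd = 117.5
Terminal payoffs (K − S): max(-16.76, 0) = 0, max(24.92, 0) = 24.92, max(57.55, 0) = 57.55
Node u (S = 166.8): continuation = 1/1.1·[0.8000·0.0000 + 0.2000·24.9250] = 4.5318; exercise value = 8.2500 > continuation, so V_u = 8.2500 (exercise)
Node d (S = 130.5): continuation = 1/1.1·[0.8000·24.9250 + 0.2000·57.5500] = 28.5909; exercise value = 44.5000 > continuation, so V_d = 44.5000 (exercise)
Node 0 (S = 145): continuation = 1/1.1·[0.8000·8.2500 + 0.2000·44.5000] = 14.0909; exercise value = 30.0000 > continuation, so V_0 = 30.0000 (exercise)

€30.00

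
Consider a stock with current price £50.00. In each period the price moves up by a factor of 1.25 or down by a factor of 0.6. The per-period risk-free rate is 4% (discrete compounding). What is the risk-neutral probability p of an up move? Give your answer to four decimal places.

p = 0.6769

Risk-neutral probability p = (1 + 0.04 − 0.6)/(1.25 − 0.6) = 0.4400/0.6500 = 0.6769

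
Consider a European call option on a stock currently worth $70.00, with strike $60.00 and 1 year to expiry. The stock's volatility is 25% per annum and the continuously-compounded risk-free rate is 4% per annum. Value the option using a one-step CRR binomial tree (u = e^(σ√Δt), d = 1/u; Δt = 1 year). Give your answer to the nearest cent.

$14.89

CRR parameters: u = e^(σ√Δt) = e^(0.25·√1) = 1.2840, d = 1/u = 0.7788
Per-period rate: rΔt = 0.04·1 = 0.04, so R = e^0.04 = 1.0408
Risk-neutral probability p = (e^0.04 − 0.7788)/(1.2840 − 0.7788) = 0.2620/0.5052 = 0.5186
Terminal stock prices: S_u = 89.88, S_d = 54.52
Terminal payoffs (S − K): max(29.88, 0) = 29.88, max(-5.484, 0) = 0
Node 0 (S = 70): V_0 = e^(−0.04)·[0.5186·29.8818 + 0.4814·0.0000] = 14.8891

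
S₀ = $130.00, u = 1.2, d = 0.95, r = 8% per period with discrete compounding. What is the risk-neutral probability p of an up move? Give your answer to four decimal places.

Risk-neutral probability p = (1 + 0.08 − 0.95)/(1.2 − 0.95) = 0.1300/0.2500 = 0.5200

p = 0.5200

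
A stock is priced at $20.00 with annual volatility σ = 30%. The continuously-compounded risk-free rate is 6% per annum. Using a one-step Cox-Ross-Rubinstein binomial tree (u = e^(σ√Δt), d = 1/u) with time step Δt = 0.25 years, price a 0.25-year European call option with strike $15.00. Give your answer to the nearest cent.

CRR parameters: u = e^(σ√Δt) = e^(0.3·√0.25) = 1.1618, d = 1/u = 0.8607
Per-period rate: rΔt = 0.06·0.25 = 0.015, so R = e^0.015 = 1.0151
Risk-neutral probability p = (e^0.015 − 0.8607)/(1.1618 − 0.8607) = 0.1544/0.3011 = 0.5128
Terminal stock prices: S_u = 23.24, S_d = 17.21
Terminal payoffs (S − K): max(8.237, 0) = 8.237, max(2.214, 0) = 2.214
Node 0 (S = 20): V_0 = e^(−0.015)·[0.5128·8.2367 + 0.4872·2.2142] = 5.2233

$5.22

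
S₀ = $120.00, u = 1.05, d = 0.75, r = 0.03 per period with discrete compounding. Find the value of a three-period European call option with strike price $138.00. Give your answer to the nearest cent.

$0.68

Risk-neutral probability p = (1 + 0.03 − 0.75)/(1.05 − 0.75) = 0.2800/0.3000 = 0.9333
Terminal stock prices: S_uuu = 138.9, S_uud = 99.23, S_udd = 70.88, S_ddd = 50.62
Terminal payoffs (S − K): max(0.915, 0) = 0.915, max(-38.77, 0) = 0, max(-67.12, 0) = 0, max(-87.38, 0) = 0
Node uu (S = 132.3): V_uu = 1/1.03·[0.9333·0.9150 + 0.0667·0.0000] = 0.8291
Node ud (S = 94.5): V_ud = 1/1.03·[0.9333·0.0000 + 0.0667·0.0000] = 0.0000
Node dd (S = 67.5): V_dd = 1/1.03·[0.9333·0.0000 + 0.0667·0.0000] = 0.0000
Node u (S = 126): V_u = 1/1.03·[0.9333·0.8291 + 0.0667·0.0000] = 0.7513
Node d (S = 90): V_d = 1/1.03·[0.9333·0.0000 + 0.0667·0.0000] = 0.0000
Node 0 (S = 120): V_0 = 1/1.03·[0.9333·0.7513 + 0.0667·0.0000] = 0.6808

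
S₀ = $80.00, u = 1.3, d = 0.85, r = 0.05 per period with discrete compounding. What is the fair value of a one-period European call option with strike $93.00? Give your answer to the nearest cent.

Risk-neutral probability p = (1 + 0.05 − 0.85)/(1.3 − 0.85) = 0.2000/0.4500 = 0.4444
Terminal stock prices: S_u = 104, S_d = 68
Terminal payoffs (S − K): max(11, 0) = 11, max(-25, 0) = 0
Node 0 (S = 80): V_0 = 1/1.05·[0.4444·11.0000 + 0.5556·0.0000] = 4.6561

$4.66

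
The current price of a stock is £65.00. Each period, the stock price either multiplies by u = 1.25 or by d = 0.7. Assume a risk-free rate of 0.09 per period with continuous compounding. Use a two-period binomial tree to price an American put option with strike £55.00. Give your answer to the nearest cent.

Risk-neutral probability p = (e^0.09 − 0.7)/(1.25 − 0.7) = 0.3942/0.5500 = 0.7167
Terminal stock prices: S_uu = 101.6, S_ud = 56.87, S_dd = 31.85
Terminal payoffs (K − S): max(-46.56, 0) = 0, max(-1.875, 0) = 0, max(23.15, 0) = 23.15
Node u (S = 81.25): continuation = e^(−0.09)·[0.7167·0.0000 + 0.2833·0.0000] = 0.0000; exercise value = 0.0000 ≤ continuation, so V_u = 0.0000
Node d (S = 45.5): continuation = e^(−0.09)·[0.7167·0.0000 + 0.2833·23.1500] = 5.9943; exercise value = 9.5000 > continuation, so V_d = 9.5000 (exercise)
Node 0 (S = 65): continuation = e^(−0.09)·[0.7167·0.0000 + 0.2833·9.5000] = 2.4599; exercise value = 0.0000 ≤ continuation, so V_0 = 2.4599

£2.46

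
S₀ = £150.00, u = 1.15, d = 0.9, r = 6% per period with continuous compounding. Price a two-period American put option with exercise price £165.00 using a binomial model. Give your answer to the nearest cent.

£15.00

Risk-neutral probability p = (e^0.06 − 0.9)/(1.15 − 0.9) = 0.1618/0.2500 = 0.6473
Terminal stock prices: S_uu = 198.4, S_ud = 155.2, S_dd = 121.5
Terminal payoffs (K − S): max(-33.37, 0) = 0, max(9.75, 0) = 9.75, max(43.5, 0) = 43.5
Node u (S = 172.5): continuation = e^(−0.06)·[0.6473·0.0000 + 0.3527·9.7500] = 3.2381; exercise value = 0.0000 ≤ continuation, so V_u = 3.2381
Node d (S = 135): continuation = e^(−0.06)·[0.6473·9.7500 + 0.3527·43.5000] = 20.3911; exercise value = 30.0000 > continuation, so V_d = 30.0000 (exercise)
Node 0 (S = 150): continuation = e^(−0.06)·[0.6473·3.2381 + 0.3527·30.0000] = 11.9376; exercise value = 15.0000 > continuation, so V_0 = 15.0000 (exercise)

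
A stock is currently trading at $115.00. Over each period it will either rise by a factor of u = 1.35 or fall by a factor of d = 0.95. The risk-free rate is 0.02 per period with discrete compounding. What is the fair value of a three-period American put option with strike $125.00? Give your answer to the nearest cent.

$13.97

Risk-neutral probability p = (1 + 0.02 − 0.95)/(1.35 − 0.95) = 0.0700/0.4000 = 0.1750
Terminal stock prices: S_uuu = 282.9, S_uud = 199.1, S_udd = 140.1, S_ddd = 98.6
Terminal payoffs (K − S): max(-157.9, 0) = 0, max(-74.11, 0) = 0, max(-15.11, 0) = 0, max(26.4, 0) = 26.4
Node uu (S = 209.6): continuation = 1/1.02·[0.1750·0.0000 + 0.8250·0.0000] = 0.0000; exercise value = 0.0000 ≤ continuation, so V_uu = 0.0000
Node ud (S = 147.5): continuation = 1/1.02·[0.1750·0.0000 + 0.8250·0.0000] = 0.0000; exercise value = 0.0000 ≤ continuation, so V_ud = 0.0000
Node dd (S = 103.8): continuation = 1/1.02·[0.1750·0.0000 + 0.8250·26.4019] = 21.3545; exercise value = 21.2125 ≤ continuation, so V_dd = 21.3545
Node u (S = 155.2): continuation = 1/1.02·[0.1750·0.0000 + 0.8250·0.0000] = 0.0000; exercise value = 0.0000 ≤ continuation, so V_u = 0.0000
Node d (S = 109.2): continuation = 1/1.02·[0.1750·0.0000 + 0.8250·21.3545] = 17.2720; exercise value = 15.7500 ≤ continuation, so V_d = 17.2720
Node 0 (S = 115): continuation = 1/1.02·[0.1750·0.0000 + 0.8250·17.2720] = 13.9700; exercise value = 10.0000 ≤ continuation, so V_0 = 13.9700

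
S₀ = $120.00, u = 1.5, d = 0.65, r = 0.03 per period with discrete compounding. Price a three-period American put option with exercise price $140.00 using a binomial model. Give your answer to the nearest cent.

Risk-neutral probability p = (1 + 0.03 − 0.65)/(1.5 − 0.65) = 0.3800/0.8500 = 0.4471
Terminal stock prices: S_uuu = 405, S_uud = 175.5, S_udd = 76.05, S_ddd = 32.95
Terminal payoffs (K − S): max(-265, 0) = 0, max(-35.5, 0) = 0, max(63.95, 0) = 63.95, max(107, 0) = 107
Node uu (S = 270): continuation = 1/1.03·[0.4471·0.0000 + 0.5529·0.0000] = 0.0000; exercise value = 0.0000 ≤ continuation, so V_uu = 0.0000
Node ud (S = 117): continuation = 1/1.03·[0.4471·0.0000 + 0.5529·63.9500] = 34.3307; exercise value = 23.0000 ≤ continuation, so V_ud = 34.3307
Node dd (S = 50.7): continuation = 1/1.03·[0.4471·63.9500 + 0.5529·107.0450] = 85.2223; exercise value = 89.3000 > continuation, so V_dd = 89.3000 (exercise)
Node u (S = 180): continuation = 1/1.03·[0.4471·0.0000 + 0.5529·34.3307] = 18.4299; exercise value = 0.0000 ≤ continuation, so V_u = 18.4299
Node d (S = 78): continuation = 1/1.03·[0.4471·34.3307 + 0.5529·89.3000] = 62.8403; exercise value = 62.0000 ≤ continuation, so V_d = 62.8403
Node 0 (S = 120): continuation = 1/1.03·[0.4471·18.4299 + 0.5529·62.8403] = 41.7342; exercise value = 20.0000 ≤ continuation, so V_0 = 41.7342

$41.73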